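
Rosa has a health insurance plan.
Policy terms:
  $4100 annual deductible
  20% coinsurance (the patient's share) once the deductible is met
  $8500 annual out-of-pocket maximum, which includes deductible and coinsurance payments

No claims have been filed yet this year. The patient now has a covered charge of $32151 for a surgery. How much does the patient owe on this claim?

$8500

Deductible not yet touched, so the first $4100 of the bill goes to the deductible.
The remaining $28051 (= $32151 − $4100) moves to coinsurance.
Patient's 20% share of $28051 is $5610.20.
So the patient owes $4100 + $5610.20 = $9710.20 before any cap.
Adding $9710.20 to the $0 already spent would give $9710.20, which exceeds the $8500 cap; the patient pays just $8500 − $0 = $8500.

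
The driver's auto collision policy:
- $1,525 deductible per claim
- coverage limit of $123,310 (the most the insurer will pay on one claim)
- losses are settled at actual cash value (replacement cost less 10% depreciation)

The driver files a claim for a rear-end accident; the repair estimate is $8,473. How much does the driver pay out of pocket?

Actual cash value after 10% depreciation: $8,473 × 90% = $7,625.70.
Less the $1,525 deductible: $7,625.70 − $1,525 = $6,100.70.
That's under the $123,310 cap, so the insurer reimburses the full $6,100.70.
Out of pocket: $8,473 − $6,100.70 = $2,372.30.

$2,372.30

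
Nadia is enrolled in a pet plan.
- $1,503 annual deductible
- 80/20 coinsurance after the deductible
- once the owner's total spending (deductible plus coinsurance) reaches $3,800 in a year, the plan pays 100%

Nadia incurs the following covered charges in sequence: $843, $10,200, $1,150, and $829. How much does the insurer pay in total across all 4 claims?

$9,222

Claim 1 — $843: fully absorbed by the deductible. Owner owes $843 (running OOP $843). Insurer: $843 − $843 = $0.
Claim 2 — $10,200: $660 to deductible, leaving $9,540; owner's 20% is $1,908. Owner pays $2,568; OOP now $3,411. Insurer: $10,200 − $2,568 = $7,632.
Claim 3 — $1,150: deductible met; 20% of $1,150 = $230. Owner owes $230 (running OOP $3,641). Insurer: $1,150 − $230 = $920.
Claim 4 — $829: deductible already satisfied, so owner's share is 20% × $829 = $165.80. That would push OOP to $3,806.80, over the $3,800 cap, so owner pays $3,800 − $3,641 = $159. Insurer: $829 − $159 = $670.
Insurer total = bills − owner's total = $13,022 − $3,800 = $9,222.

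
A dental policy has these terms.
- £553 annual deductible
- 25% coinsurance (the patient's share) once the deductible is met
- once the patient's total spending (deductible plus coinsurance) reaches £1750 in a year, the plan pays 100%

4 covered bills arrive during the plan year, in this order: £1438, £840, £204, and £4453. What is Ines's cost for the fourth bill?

#1 (£1438): deductible takes £553, £885 remains; coinsurance £885 × 25% = £221.25. Patient pays £774.25; OOP now £774.25.
#2 (£840): deductible met; 25% of £840 = £210. Patient owes £210 (running OOP £984.25).
#3 (£204): deductible met; 25% of £204 = £51. Patient pays £51; OOP now £1035.25.
#4 (£4453): deductible already satisfied, so patient's share is 25% × £4453 = £1113.25. That would push OOP to £2148.50, over the £1750 cap, so patient pays £1750 − £1035.25 = £714.75.

£714.75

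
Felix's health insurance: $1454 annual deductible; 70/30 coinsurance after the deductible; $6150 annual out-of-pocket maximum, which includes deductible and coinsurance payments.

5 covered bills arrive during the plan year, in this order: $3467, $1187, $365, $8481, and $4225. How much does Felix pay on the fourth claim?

Bill 1, $3467: $1454 to deductible, leaving $2013; 30% of $2013 = $603.90. Patient pays $2057.90; OOP now $2057.90.
Bill 2, $1187: 30% coinsurance on $1187 = $356.10. Cost to patient: $356.10. OOP to date $2414.
Bill 3, $365: deductible met; 30% of $365 = $109.50. Patient pays $109.50; OOP now $2523.50.
Bill 4, $8481: deductible already satisfied, so patient's share is 30% × $8481 = $2544.30. Cost to patient: $2544.30. OOP to date $5067.80.

$2544.30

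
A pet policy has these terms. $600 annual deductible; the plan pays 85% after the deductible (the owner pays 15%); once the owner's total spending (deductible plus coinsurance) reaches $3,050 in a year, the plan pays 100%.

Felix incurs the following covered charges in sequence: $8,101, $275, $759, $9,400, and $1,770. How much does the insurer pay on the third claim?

Bill 1, $8,101: deductible takes $600, $7,501 remains; coinsurance $7,501 × 15% = $1,125.15. Owner owes $1,725.15 (running OOP $1,725.15). Insurer: $8,101 − $1,725.15 = $6,375.85.
Bill 2, $275: deductible already satisfied, so owner's share is 15% × $275 = $41.25. Owner owes $41.25 (running OOP $1,766.40). Insurer: $275 − $41.25 = $233.75.
Bill 3, $759: deductible already satisfied, so owner's share is 15% × $759 = $113.85. Cost to owner: $113.85. OOP to date $1,880.25. Plan pays $759 − $113.85 = $645.15.

$645.15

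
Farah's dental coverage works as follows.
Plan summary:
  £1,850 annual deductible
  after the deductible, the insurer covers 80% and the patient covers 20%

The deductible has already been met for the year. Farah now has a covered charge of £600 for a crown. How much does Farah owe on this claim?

With the deductible met, the entire £600 is subject to coinsurance.
20% of £600 = £120 falls to the patient.

£120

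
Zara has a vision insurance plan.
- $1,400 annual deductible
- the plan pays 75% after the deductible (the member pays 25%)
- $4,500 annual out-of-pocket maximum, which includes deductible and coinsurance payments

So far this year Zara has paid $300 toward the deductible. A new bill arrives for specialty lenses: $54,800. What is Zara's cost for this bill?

Deductible still to meet: $1,400 − $300 = $1,100.
The remaining $53,700 (= $54,800 − $1,100) moves to coinsurance.
25% of $53,700 = $13,425 falls to the member.
So the member owes $1,100 + $13,425 = $14,525 before any cap.
Adding $14,525 to the $300 already spent would give $14,825, which exceeds the $4,500 cap; the member pays just $4,500 − $300 = $4,200.

$4,200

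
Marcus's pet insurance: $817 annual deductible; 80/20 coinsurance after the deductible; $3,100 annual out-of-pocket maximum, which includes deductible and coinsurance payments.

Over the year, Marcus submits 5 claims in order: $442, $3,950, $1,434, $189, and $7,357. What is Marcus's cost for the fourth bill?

$37.80

#1 ($442): fully absorbed by the deductible. Owner pays $442; OOP now $442.
#2 ($3,950): $375 finishes the deductible; $3,575 goes to coinsurance; coinsurance $3,575 × 20% = $715. Owner owes $1,090 (running OOP $1,532).
#3 ($1,434): deductible met; 20% of $1,434 = $286.80. Cost to owner: $286.80. OOP to date $1,818.80.
#4 ($189): deductible already satisfied, so owner's share is 20% × $189 = $37.80. Cost to owner: $37.80. OOP to date $1,856.60.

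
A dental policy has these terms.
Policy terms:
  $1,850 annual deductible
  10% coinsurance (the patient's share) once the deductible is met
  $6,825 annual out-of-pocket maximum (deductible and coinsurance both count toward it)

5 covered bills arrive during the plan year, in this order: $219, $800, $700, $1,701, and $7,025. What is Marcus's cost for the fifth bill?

$702.50

Claim 1 — $219: fully absorbed by the deductible. Patient owes $219 (running OOP $219).
Claim 2 — $800: fully absorbed by the deductible. Cost to patient: $800. OOP to date $1,019.
Claim 3 — $700: fully absorbed by the deductible. Patient owes $700 (running OOP $1,719).
Claim 4 — $1,701: $131 finishes the deductible; $1,570 goes to coinsurance; coinsurance $1,570 × 10% = $157. Patient pays $288; OOP now $2,007.
Claim 5 — $7,025: 10% coinsurance on $7,025 = $702.50. Patient pays $702.50; OOP now $2,709.50.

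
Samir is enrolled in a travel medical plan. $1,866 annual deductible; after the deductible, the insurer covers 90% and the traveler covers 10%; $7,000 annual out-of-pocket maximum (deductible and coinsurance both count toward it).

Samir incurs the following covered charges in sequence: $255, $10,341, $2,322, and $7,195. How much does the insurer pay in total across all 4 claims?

#1 ($255): fully absorbed by the deductible. Traveler pays $255; OOP now $255. Plan pays $255 − $255 = $0.
#2 ($10,341): deductible takes $1,611, $8,730 remains; 10% of $8,730 = $873. Traveler owes $2,484 (running OOP $2,739). Insurer: $10,341 − $2,484 = $7,857.
#3 ($2,322): 10% coinsurance on $2,322 = $232.20. Cost to traveler: $232.20. OOP to date $2,971.20. Insurer: $2,322 − $232.20 = $2,089.80.
#4 ($7,195): deductible met; 10% of $7,195 = $719.50. Cost to traveler: $719.50. OOP to date $3,690.70. Plan pays $7,195 − $719.50 = $6,475.50.
Insurer total = bills − traveler's total = $20,113 − $3,690.70 = $16,422.30.

$16,422.30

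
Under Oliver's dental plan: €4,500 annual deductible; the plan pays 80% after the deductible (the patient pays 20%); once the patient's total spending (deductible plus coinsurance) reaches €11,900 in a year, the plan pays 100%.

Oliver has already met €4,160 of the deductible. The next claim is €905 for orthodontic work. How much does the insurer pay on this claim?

€4,160 of the €4,500 deductible is already met, leaving €340.
That leaves €905 − €340 = €565 for coinsurance.
20% of €565 = €113 falls to the patient.
Patient responsibility before any cap: €340 + €113 = €453.
Cumulative spending €4,160 + €453 = €4,613 stays under the €11,900 maximum.
The plan picks up €905 − €453 = €452.

€452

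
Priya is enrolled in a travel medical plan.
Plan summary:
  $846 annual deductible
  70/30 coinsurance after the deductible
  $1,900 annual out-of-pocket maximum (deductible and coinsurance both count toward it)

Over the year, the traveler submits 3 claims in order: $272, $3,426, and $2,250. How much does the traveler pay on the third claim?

Claim 1 ($272): fully absorbed by the deductible. Traveler owes $272 (running OOP $272).
Claim 2 ($3,426): $574 to deductible, leaving $2,852; 30% of $2,852 = $855.60. Traveler owes $1,429.60 (running OOP $1,701.60).
Claim 3 ($2,250): deductible met; 30% of $2,250 = $675. That would push OOP to $2,376.60, over the $1,900 cap, so traveler pays $1,900 − $1,701.60 = $198.40.

$198.40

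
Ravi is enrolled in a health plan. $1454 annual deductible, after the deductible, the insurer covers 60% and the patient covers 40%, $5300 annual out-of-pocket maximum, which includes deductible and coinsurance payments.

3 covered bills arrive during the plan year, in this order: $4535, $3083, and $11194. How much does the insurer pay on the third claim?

Claim 1 ($4535): $1454 finishes the deductible; $3081 goes to coinsurance; patient's 40% is $1232.40. Patient owes $2686.40 (running OOP $2686.40). Insurer: $4535 − $2686.40 = $1848.60.
Claim 2 ($3083): deductible met; 40% of $3083 = $1233.20. Cost to patient: $1233.20. OOP to date $3919.60. Insurer: $3083 − $1233.20 = $1849.80.
Claim 3 ($11194): deductible already satisfied, so patient's share is 40% × $11194 = $4477.60. That would push OOP to $8397.20, over the $5300 cap, so patient pays $5300 − $3919.60 = $1380.40. Plan pays $11194 − $1380.40 = $9813.60.

$9813.60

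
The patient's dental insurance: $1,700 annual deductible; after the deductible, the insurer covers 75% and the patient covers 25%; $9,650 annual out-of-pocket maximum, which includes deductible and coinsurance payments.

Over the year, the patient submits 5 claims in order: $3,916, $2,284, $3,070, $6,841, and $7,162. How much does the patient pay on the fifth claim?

$1,790.50

Bill 1, $3,916: deductible takes $1,700, $2,216 remains; coinsurance $2,216 × 25% = $554. Cost to patient: $2,254. OOP to date $2,254.
Bill 2, $2,284: deductible met; 25% of $2,284 = $571. Cost to patient: $571. OOP to date $2,825.
Bill 3, $3,070: deductible met; 25% of $3,070 = $767.50. Patient pays $767.50; OOP now $3,592.50.
Bill 4, $6,841: 25% coinsurance on $6,841 = $1,710.25. Patient pays $1,710.25; OOP now $5,302.75.
Bill 5, $7,162: 25% coinsurance on $7,162 = $1,790.50. Patient owes $1,790.50 (running OOP $7,093.25).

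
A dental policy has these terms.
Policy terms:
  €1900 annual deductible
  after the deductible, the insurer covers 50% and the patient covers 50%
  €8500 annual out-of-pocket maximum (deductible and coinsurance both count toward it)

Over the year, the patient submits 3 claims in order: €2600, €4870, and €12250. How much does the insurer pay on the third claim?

Claim 1 (€2600): €1900 to deductible, leaving €700; 50% of €700 = €350. Patient owes €2250 (running OOP €2250). Insurer: €2600 − €2250 = €350.
Claim 2 (€4870): deductible met; 50% of €4870 = €2435. Patient owes €2435 (running OOP €4685). Plan pays €4870 − €2435 = €2435.
Claim 3 (€12250): deductible already satisfied, so patient's share is 50% × €12250 = €6125. Adding that to €4685 gives €10810, past the €8500 cap; patient pays only €8500 − €4685 = €3815. Insurer: €12250 − €3815 = €8435.

€8435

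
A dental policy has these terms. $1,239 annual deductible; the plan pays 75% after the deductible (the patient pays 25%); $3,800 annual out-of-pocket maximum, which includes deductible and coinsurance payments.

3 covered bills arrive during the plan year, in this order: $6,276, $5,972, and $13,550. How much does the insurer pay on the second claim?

Claim 1 ($6,276): $1,239 finishes the deductible; $5,037 goes to coinsurance; coinsurance $5,037 × 25% = $1,259.25. Patient owes $2,498.25 (running OOP $2,498.25). Insurer: $6,276 − $2,498.25 = $3,777.75.
Claim 2 ($5,972): deductible met; 25% of $5,972 = $1,493. OOP would hit $3,991.25 > $3,800, so the cap limits the patient to $3,800 − $2,498.25 = $1,301.75. Insurer: $5,972 − $1,301.75 = $4,670.25.

$4,670.25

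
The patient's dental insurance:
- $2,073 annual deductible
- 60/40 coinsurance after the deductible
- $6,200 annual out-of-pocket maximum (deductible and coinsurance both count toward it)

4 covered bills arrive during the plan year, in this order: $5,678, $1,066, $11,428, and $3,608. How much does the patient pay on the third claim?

$2,258.60

Claim 1 — $5,678: $2,073 to deductible, leaving $3,605; coinsurance $3,605 × 40% = $1,442. Cost to patient: $3,515. OOP to date $3,515.
Claim 2 — $1,066: 40% coinsurance on $1,066 = $426.40. Patient pays $426.40; OOP now $3,941.40.
Claim 3 — $11,428: deductible already satisfied, so patient's share is 40% × $11,428 = $4,571.20. OOP would hit $8,512.60 > $6,200, so the cap limits the patient to $6,200 − $3,941.40 = $2,258.60.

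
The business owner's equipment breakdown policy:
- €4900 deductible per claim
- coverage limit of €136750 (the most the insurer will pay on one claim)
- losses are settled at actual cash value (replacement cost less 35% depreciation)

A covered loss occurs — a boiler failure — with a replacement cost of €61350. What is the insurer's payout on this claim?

€34977.50

Actual cash value after 35% depreciation: €61350 × 65% = €39877.50.
Less the €4900 deductible: €39877.50 − €4900 = €34977.50.
That's under the €136750 cap, so the insurer reimburses the full €34977.50.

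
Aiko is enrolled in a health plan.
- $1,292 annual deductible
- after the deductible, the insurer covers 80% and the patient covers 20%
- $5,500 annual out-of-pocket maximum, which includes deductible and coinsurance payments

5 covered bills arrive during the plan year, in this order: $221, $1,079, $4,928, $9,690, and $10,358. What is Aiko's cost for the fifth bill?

Claim 1 ($221): all of it applies to the deductible. Patient owes $221 (running OOP $221).
Claim 2 ($1,079): $1,071 finishes the deductible; $8 goes to coinsurance; patient's 20% is $1.60. Cost to patient: $1,072.60. OOP to date $1,293.60.
Claim 3 ($4,928): deductible already satisfied, so patient's share is 20% × $4,928 = $985.60. Patient owes $985.60 (running OOP $2,279.20).
Claim 4 ($9,690): 20% coinsurance on $9,690 = $1,938. Patient owes $1,938 (running OOP $4,217.20).
Claim 5 ($10,358): 20% coinsurance on $10,358 = $2,071.60. That would push OOP to $6,288.80, over the $5,500 cap, so patient pays $5,500 − $4,217.20 = $1,282.80.

$1,282.80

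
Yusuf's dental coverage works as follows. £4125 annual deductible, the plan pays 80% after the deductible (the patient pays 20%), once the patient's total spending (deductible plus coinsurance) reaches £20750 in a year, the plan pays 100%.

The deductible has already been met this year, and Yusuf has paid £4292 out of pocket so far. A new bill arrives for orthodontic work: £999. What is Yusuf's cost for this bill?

The deductible is already satisfied, so the full bill goes to coinsurance.
20% of £999 = £199.80 falls to the patient.
Cumulative spending £4292 + £199.80 = £4491.80 stays under the £20750 maximum.

£199.80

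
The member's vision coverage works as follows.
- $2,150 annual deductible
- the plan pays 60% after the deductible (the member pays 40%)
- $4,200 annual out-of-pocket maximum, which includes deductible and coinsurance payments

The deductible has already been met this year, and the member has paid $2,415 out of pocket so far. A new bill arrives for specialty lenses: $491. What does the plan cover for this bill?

$294.60

The deductible is already satisfied, so the full bill goes to coinsurance.
Member's 40% share of $491 is $196.40.
Cumulative spending $2,415 + $196.40 = $2,611.40 stays under the $4,200 maximum.
Insurer pays the balance: $491 − $196.40 = $294.60.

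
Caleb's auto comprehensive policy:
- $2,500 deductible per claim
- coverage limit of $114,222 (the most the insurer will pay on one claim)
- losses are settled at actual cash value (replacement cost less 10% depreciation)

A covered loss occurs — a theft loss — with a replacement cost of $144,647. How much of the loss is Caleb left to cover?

Actual cash value after 10% depreciation: $144,647 × 90% = $130,182.30.
Subtract the deductible: $130,182.30 − $2,500 = $127,682.30.
The $114,222 per-incident cap binds; insurer pays $114,222.
Out of pocket: $144,647 − $114,222 = $30,425.

$30,425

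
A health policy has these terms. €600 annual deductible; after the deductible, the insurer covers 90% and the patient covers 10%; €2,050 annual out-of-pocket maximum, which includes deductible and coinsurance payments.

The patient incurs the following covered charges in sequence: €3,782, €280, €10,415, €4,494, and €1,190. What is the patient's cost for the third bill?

Claim 1 — €3,782: €600 finishes the deductible; €3,182 goes to coinsurance; 10% of €3,182 = €318.20. Patient owes €918.20 (running OOP €918.20).
Claim 2 — €280: 10% coinsurance on €280 = €28. Cost to patient: €28. OOP to date €946.20.
Claim 3 — €10,415: 10% coinsurance on €10,415 = €1,041.50. Patient owes €1,041.50 (running OOP €1,987.70).

€1,041.50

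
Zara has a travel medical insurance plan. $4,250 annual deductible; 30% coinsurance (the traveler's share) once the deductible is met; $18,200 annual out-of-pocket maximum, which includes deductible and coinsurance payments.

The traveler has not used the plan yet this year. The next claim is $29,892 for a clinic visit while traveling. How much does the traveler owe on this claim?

Deductible not yet touched, so the first $4,250 of the bill goes to the deductible.
That leaves $29,892 − $4,250 = $25,642 for coinsurance.
30% of $25,642 = $7,692.60 falls to the traveler.
That puts the traveler's cost at $4,250 + $7,692.60 = $11,942.60 before any cap.
Year-to-date out-of-pocket becomes $0 + $11,942.60 = $11,942.60, still under the $18,200 maximum, so no cap applies.

$11,942.60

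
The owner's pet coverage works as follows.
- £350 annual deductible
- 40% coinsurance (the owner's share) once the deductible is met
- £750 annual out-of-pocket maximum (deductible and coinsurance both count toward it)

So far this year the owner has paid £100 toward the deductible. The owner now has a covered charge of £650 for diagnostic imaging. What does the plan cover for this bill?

Deductible still to meet: £350 − £100 = £250.
That leaves £650 − £250 = £400 for coinsurance.
Coinsurance: £400 × 40% = £160.
So the owner owes £250 + £160 = £410 before any cap.
Total out-of-pocket so far would be £100 + £410 = £510, below the £750 cap — no reduction.
The insurer covers the remainder: £650 − £410 = £240.

£240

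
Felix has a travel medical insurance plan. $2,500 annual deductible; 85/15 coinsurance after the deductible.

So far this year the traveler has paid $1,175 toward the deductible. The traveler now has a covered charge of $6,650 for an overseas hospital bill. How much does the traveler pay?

Deductible still to meet: $2,500 − $1,175 = $1,325.
The remaining $5,325 (= $6,650 − $1,325) moves to coinsurance.
Traveler's 15% share of $5,325 is $798.75.
Traveler responsibility: $1,325 + $798.75 = $2,123.75.

$2,123.75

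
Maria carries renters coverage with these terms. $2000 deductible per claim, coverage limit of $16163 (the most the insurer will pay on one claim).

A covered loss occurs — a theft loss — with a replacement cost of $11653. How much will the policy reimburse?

Subtract the deductible: $11653 − $2000 = $9653.
That's under the $16163 cap, so the insurer reimburses the full $9653.

$9653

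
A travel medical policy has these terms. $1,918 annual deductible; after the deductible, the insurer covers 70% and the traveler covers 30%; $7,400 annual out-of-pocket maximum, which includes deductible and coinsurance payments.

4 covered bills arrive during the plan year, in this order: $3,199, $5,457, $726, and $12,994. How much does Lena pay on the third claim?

#1 ($3,199): $1,918 to deductible, leaving $1,281; traveler's 30% is $384.30. Traveler owes $2,302.30 (running OOP $2,302.30).
#2 ($5,457): deductible met; 30% of $5,457 = $1,637.10. Traveler pays $1,637.10; OOP now $3,939.40.
#3 ($726): 30% coinsurance on $726 = $217.80. Traveler pays $217.80; OOP now $4,157.20.

$217.80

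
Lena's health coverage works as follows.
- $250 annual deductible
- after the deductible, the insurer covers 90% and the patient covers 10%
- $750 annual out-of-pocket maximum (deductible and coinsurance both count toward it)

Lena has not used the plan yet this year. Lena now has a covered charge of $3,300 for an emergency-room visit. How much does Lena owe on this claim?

Nothing has been paid toward the $250 deductible, so the first $250 of this charge is applied there.
That leaves $3,300 − $250 = $3,050 for coinsurance.
10% of $3,050 = $305 falls to the patient.
Patient responsibility before any cap: $250 + $305 = $555.
Total out-of-pocket so far would be $0 + $555 = $555, below the $750 cap — no reduction.

$555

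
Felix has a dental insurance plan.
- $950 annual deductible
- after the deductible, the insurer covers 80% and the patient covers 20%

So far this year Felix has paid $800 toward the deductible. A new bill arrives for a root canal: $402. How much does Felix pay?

$200.40

Remaining deductible: $950 − $800 = $150.
That leaves $402 − $150 = $252 for coinsurance.
Patient's 20% share of $252 is $50.40.
Patient responsibility: $150 + $50.40 = $200.40.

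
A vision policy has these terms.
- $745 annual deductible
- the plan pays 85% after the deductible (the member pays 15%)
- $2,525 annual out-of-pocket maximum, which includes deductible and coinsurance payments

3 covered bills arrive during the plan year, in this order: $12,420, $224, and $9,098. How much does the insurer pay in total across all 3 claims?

$19,217

Claim 1 — $12,420: $745 finishes the deductible; $11,675 goes to coinsurance; coinsurance $11,675 × 15% = $1,751.25. Member owes $2,496.25 (running OOP $2,496.25). Insurer: $12,420 − $2,496.25 = $9,923.75.
Claim 2 — $224: deductible already satisfied, so member's share is 15% × $224 = $33.60. That would push OOP to $2,529.85, over the $2,525 cap, so member pays $2,525 − $2,496.25 = $28.75. Insurer: $224 − $28.75 = $195.25.
Claim 3 — $9,098: deductible already satisfied, so member's share is 15% × $9,098 = $1,364.70. That would push OOP to $3,889.70, over the $2,525 cap, so member pays $2,525 − $2,525 = $0. Insurer: $9,098 − $0 = $9,098.
Insurer total: $9,923.75 + $195.25 + $9,098 = $19,217.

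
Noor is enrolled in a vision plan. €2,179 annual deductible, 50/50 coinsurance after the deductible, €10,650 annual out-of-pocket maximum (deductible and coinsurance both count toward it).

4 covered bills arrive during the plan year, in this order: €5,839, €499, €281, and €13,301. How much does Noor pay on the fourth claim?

Bill 1, €5,839: deductible takes €2,179, €3,660 remains; member's 50% is €1,830. Member pays €4,009; OOP now €4,009.
Bill 2, €499: deductible met; 50% of €499 = €249.50. Member pays €249.50; OOP now €4,258.50.
Bill 3, €281: deductible met; 50% of €281 = €140.50. Cost to member: €140.50. OOP to date €4,399.
Bill 4, €13,301: deductible met; 50% of €13,301 = €6,650.50. Adding that to €4,399 gives €11,049.50, past the €10,650 cap; member pays only €10,650 − €4,399 = €6,251.

€6,251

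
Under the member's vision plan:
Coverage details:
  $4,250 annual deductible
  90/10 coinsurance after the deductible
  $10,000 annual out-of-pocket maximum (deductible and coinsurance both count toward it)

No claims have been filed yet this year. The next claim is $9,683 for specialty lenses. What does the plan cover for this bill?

$4,889.70

Nothing has been paid toward the $4,250 deductible, so the first $4,250 of this charge is applied there.
The remaining $5,433 (= $9,683 − $4,250) moves to coinsurance.
Member's 10% share of $5,433 is $543.30.
Member responsibility before any cap: $4,250 + $543.30 = $4,793.30.
Total out-of-pocket so far would be $0 + $4,793.30 = $4,793.30, below the $10,000 cap — no reduction.
Insurer pays the balance: $9,683 − $4,793.30 = $4,889.70.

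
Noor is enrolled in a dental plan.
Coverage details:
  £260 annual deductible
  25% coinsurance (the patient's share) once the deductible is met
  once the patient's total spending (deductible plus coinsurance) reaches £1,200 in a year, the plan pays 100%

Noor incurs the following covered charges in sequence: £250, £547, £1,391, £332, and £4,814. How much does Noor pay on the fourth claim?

£83

Claim 1 (£250): fully absorbed by the deductible. Cost to patient: £250. OOP to date £250.
Claim 2 (£547): £10 to deductible, leaving £537; patient's 25% is £134.25. Patient owes £144.25 (running OOP £394.25).
Claim 3 (£1,391): 25% coinsurance on £1,391 = £347.75. Patient owes £347.75 (running OOP £742).
Claim 4 (£332): deductible already satisfied, so patient's share is 25% × £332 = £83. Patient pays £83; OOP now £825.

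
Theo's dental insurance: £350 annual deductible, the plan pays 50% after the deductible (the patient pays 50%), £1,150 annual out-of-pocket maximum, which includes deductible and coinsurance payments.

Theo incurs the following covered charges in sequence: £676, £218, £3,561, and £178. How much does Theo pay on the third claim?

£528

Bill 1, £676: £350 finishes the deductible; £326 goes to coinsurance; patient's 50% is £163. Patient pays £513; OOP now £513.
Bill 2, £218: deductible met; 50% of £218 = £109. Cost to patient: £109. OOP to date £622.
Bill 3, £3,561: deductible met; 50% of £3,561 = £1,780.50. Adding that to £622 gives £2,402.50, past the £1,150 cap; patient pays only £1,150 − £622 = £528.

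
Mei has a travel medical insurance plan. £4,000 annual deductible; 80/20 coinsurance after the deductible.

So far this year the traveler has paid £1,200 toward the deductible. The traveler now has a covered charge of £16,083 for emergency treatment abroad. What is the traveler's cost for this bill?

£5,456.60

Deductible still to meet: £4,000 − £1,200 = £2,800.
That leaves £16,083 − £2,800 = £13,283 for coinsurance.
Coinsurance: £13,283 × 20% = £2,656.60.
Traveler responsibility: £2,800 + £2,656.60 = £5,456.60.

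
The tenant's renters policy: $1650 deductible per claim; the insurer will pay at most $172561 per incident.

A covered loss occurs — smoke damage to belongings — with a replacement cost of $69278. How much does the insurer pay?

Less the $1650 deductible: $69278 − $1650 = $67628.
$67628 ≤ $172561, so the limit doesn't bind; insurer pays $67628.

$67628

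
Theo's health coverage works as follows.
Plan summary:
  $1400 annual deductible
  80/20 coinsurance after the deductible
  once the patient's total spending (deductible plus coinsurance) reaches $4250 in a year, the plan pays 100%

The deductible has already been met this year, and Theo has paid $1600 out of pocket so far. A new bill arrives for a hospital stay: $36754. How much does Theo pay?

With the deductible met, the entire $36754 is subject to coinsurance.
Patient's 20% share of $36754 is $7350.80.
That would bring total out-of-pocket to $8950.80, past the $4250 cap. The patient is capped at $4250 − $1600 = $2650 on this claim.

$2650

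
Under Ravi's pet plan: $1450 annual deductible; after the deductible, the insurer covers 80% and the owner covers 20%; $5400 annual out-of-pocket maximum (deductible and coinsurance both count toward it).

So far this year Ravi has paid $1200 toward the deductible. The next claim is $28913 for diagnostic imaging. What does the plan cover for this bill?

$24713

$1200 of the $1450 deductible is already met, leaving $250.
The remaining $28663 (= $28913 − $250) moves to coinsurance.
Coinsurance: $28663 × 20% = $5732.60.
That puts the owner's cost at $250 + $5732.60 = $5982.60 before any cap.
Adding $5982.60 to the $1200 already spent would give $7182.60, which exceeds the $5400 cap; the owner pays just $5400 − $1200 = $4200.
The insurer covers the remainder: $28913 − $4200 = $24713.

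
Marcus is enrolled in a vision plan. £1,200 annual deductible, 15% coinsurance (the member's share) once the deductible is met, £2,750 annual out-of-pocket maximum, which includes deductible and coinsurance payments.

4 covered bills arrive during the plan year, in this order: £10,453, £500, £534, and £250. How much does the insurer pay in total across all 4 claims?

#1 (£10,453): deductible takes £1,200, £9,253 remains; member's 15% is £1,387.95. Member pays £2,587.95; OOP now £2,587.95. Plan pays £10,453 − £2,587.95 = £7,865.05.
#2 (£500): 15% coinsurance on £500 = £75. Member owes £75 (running OOP £2,662.95). Plan pays £500 − £75 = £425.
#3 (£534): deductible already satisfied, so member's share is 15% × £534 = £80.10. Member owes £80.10 (running OOP £2,743.05). Plan pays £534 − £80.10 = £453.90.
#4 (£250): deductible met; 15% of £250 = £37.50. That would push OOP to £2,780.55, over the £2,750 cap, so member pays £2,750 − £2,743.05 = £6.95. Plan pays £250 − £6.95 = £243.05.
Insurer total: £7,865.05 + £425 + £453.90 + £243.05 = £8,987.

£8,987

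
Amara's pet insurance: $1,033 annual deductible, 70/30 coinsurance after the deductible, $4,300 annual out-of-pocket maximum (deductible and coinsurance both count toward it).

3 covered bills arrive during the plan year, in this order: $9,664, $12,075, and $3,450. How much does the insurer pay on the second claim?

$11,397.30

Claim 1 ($9,664): $1,033 finishes the deductible; $8,631 goes to coinsurance; coinsurance $8,631 × 30% = $2,589.30. Cost to owner: $3,622.30. OOP to date $3,622.30. Insurer: $9,664 − $3,622.30 = $6,041.70.
Claim 2 ($12,075): 30% coinsurance on $12,075 = $3,622.50. Adding that to $3,622.30 gives $7,244.80, past the $4,300 cap; owner pays only $4,300 − $3,622.30 = $677.70. Insurer: $12,075 − $677.70 = $11,397.30.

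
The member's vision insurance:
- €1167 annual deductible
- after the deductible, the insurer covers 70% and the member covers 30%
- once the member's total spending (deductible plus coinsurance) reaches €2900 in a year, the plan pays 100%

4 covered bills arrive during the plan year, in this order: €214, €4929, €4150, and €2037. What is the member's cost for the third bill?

€540.20

Claim 1 (€214): all of it applies to the deductible. Member pays €214; OOP now €214.
Claim 2 (€4929): deductible takes €953, €3976 remains; 30% of €3976 = €1192.80. Member pays €2145.80; OOP now €2359.80.
Claim 3 (€4150): 30% coinsurance on €4150 = €1245. That would push OOP to €3604.80, over the €2900 cap, so member pays €2900 − €2359.80 = €540.20.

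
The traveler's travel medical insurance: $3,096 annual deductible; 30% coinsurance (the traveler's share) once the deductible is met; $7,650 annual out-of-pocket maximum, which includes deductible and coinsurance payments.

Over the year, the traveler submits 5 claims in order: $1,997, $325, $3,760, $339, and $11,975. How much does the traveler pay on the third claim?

$1,669.80

Claim 1 ($1,997): entire amount goes to the deductible. Cost to traveler: $1,997. OOP to date $1,997.
Claim 2 ($325): all of it applies to the deductible. Traveler pays $325; OOP now $2,322.
Claim 3 ($3,760): $774 finishes the deductible; $2,986 goes to coinsurance; 30% of $2,986 = $895.80. Traveler owes $1,669.80 (running OOP $3,991.80).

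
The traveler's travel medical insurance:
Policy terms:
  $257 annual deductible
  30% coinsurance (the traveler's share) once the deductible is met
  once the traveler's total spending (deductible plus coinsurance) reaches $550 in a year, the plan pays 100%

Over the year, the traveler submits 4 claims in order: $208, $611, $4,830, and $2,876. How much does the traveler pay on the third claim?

$124.40

Claim 1 ($208): fully absorbed by the deductible. Traveler owes $208 (running OOP $208).
Claim 2 ($611): $49 to deductible, leaving $562; traveler's 30% is $168.60. Traveler owes $217.60 (running OOP $425.60).
Claim 3 ($4,830): deductible met; 30% of $4,830 = $1,449. That would push OOP to $1,874.60, over the $550 cap, so traveler pays $550 − $425.60 = $124.40.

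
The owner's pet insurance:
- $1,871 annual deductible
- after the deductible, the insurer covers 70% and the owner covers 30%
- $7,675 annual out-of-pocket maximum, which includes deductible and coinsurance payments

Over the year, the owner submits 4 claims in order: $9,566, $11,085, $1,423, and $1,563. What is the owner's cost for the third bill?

#1 ($9,566): deductible takes $1,871, $7,695 remains; 30% of $7,695 = $2,308.50. Cost to owner: $4,179.50. OOP to date $4,179.50.
#2 ($11,085): deductible met; 30% of $11,085 = $3,325.50. Owner owes $3,325.50 (running OOP $7,505).
#3 ($1,423): 30% coinsurance on $1,423 = $426.90. Adding that to $7,505 gives $7,931.90, past the $7,675 cap; owner pays only $7,675 − $7,505 = $170.

$170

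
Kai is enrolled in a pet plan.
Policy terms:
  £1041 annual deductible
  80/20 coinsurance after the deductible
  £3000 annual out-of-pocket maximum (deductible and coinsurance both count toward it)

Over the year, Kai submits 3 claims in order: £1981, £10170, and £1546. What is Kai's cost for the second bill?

£1771

Bill 1, £1981: £1041 finishes the deductible; £940 goes to coinsurance; owner's 20% is £188. Owner owes £1229 (running OOP £1229).
Bill 2, £10170: deductible already satisfied, so owner's share is 20% × £10170 = £2034. OOP would hit £3263 > £3000, so the cap limits the owner to £3000 − £1229 = £1771.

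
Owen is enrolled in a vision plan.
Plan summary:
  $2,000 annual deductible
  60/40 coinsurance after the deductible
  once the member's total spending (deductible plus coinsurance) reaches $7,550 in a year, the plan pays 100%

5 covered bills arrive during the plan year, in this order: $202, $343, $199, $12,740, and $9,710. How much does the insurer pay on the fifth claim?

$8,753.60

Claim 1 ($202): all of it applies to the deductible. Cost to member: $202. OOP to date $202. Insurer: $202 − $202 = $0.
Claim 2 ($343): entire amount goes to the deductible. Member owes $343 (running OOP $545). Plan pays $343 − $343 = $0.
Claim 3 ($199): all of it applies to the deductible. Member owes $199 (running OOP $744). Plan pays $199 − $199 = $0.
Claim 4 ($12,740): $1,256 finishes the deductible; $11,484 goes to coinsurance; coinsurance $11,484 × 40% = $4,593.60. Member pays $5,849.60; OOP now $6,593.60. Plan pays $12,740 − $5,849.60 = $6,890.40.
Claim 5 ($9,710): 40% coinsurance on $9,710 = $3,884. That would push OOP to $10,477.60, over the $7,550 cap, so member pays $7,550 − $6,593.60 = $956.40. Plan pays $9,710 − $956.40 = $8,753.60.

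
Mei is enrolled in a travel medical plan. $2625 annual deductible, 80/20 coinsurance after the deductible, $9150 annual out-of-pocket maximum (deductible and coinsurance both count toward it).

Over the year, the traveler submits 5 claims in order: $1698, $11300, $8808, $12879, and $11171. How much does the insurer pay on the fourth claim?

Claim 1 ($1698): all of it applies to the deductible. Cost to traveler: $1698. OOP to date $1698. Plan pays $1698 − $1698 = $0.
Claim 2 ($11300): deductible takes $927, $10373 remains; 20% of $10373 = $2074.60. Traveler owes $3001.60 (running OOP $4699.60). Plan pays $11300 − $3001.60 = $8298.40.
Claim 3 ($8808): deductible met; 20% of $8808 = $1761.60. Traveler pays $1761.60; OOP now $6461.20. Plan pays $8808 − $1761.60 = $7046.40.
Claim 4 ($12879): deductible met; 20% of $12879 = $2575.80. Cost to traveler: $2575.80. OOP to date $9037. Plan pays $12879 − $2575.80 = $10303.20.

$10303.20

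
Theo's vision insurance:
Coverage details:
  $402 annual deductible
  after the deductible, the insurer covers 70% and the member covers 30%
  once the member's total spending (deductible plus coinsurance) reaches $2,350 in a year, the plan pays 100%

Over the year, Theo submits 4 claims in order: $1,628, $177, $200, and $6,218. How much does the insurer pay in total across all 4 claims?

$5,873

Claim 1 — $1,628: $402 to deductible, leaving $1,226; 30% of $1,226 = $367.80. Member owes $769.80 (running OOP $769.80). Insurer: $1,628 − $769.80 = $858.20.
Claim 2 — $177: deductible already satisfied, so member's share is 30% × $177 = $53.10. Member owes $53.10 (running OOP $822.90). Insurer: $177 − $53.10 = $123.90.
Claim 3 — $200: deductible already satisfied, so member's share is 30% × $200 = $60. Cost to member: $60. OOP to date $882.90. Plan pays $200 − $60 = $140.
Claim 4 — $6,218: deductible met; 30% of $6,218 = $1,865.40. Adding that to $882.90 gives $2,748.30, past the $2,350 cap; member pays only $2,350 − $882.90 = $1,467.10. Plan pays $6,218 − $1,467.10 = $4,750.90.
Insurer total = bills − member's total = $8,223 − $2,350 = $5,873.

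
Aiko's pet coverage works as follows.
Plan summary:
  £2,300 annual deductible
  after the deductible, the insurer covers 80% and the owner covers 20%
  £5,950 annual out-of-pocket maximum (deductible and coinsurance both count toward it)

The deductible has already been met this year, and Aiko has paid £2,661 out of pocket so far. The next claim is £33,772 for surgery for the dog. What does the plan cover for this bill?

With the deductible met, the entire £33,772 is subject to coinsurance.
20% of £33,772 = £6,754.40 falls to the owner.
Year-to-date out-of-pocket would reach £2,661 + £6,754.40 = £9,415.40, above the £5,950 maximum, so the owner pays only £5,950 − £2,661 = £3,289.
The insurer covers the remainder: £33,772 − £3,289 = £30,483.

£30,483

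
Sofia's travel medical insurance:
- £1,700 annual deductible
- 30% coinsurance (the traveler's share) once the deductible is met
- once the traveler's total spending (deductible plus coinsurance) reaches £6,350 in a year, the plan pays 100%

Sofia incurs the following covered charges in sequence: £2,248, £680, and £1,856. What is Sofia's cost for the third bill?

£556.80

Bill 1, £2,248: deductible takes £1,700, £548 remains; coinsurance £548 × 30% = £164.40. Cost to traveler: £1,864.40. OOP to date £1,864.40.
Bill 2, £680: deductible met; 30% of £680 = £204. Traveler owes £204 (running OOP £2,068.40).
Bill 3, £1,856: deductible met; 30% of £1,856 = £556.80. Cost to traveler: £556.80. OOP to date £2,625.20.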